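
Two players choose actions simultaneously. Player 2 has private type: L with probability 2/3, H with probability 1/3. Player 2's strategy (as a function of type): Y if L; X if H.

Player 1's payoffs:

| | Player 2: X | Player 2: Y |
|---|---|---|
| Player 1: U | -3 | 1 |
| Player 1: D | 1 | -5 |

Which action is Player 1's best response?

E[U] = 2/3·(1) + 1/3·(-3) = -1/3
E[D] = 2/3·(-5) + 1/3·(1) = -3
Best response: U (-1/3 is the largest).

U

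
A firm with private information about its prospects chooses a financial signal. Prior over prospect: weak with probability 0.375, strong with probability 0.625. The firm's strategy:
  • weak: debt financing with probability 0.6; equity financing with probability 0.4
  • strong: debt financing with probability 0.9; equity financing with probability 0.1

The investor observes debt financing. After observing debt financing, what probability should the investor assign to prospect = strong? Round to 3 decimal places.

0.714

P(debt financing) = 0.375·0.6 + 0.625·0.9 = 0.7875
P(strong | debt financing) = (0.625·0.9) / 0.7875 = 0.5625 / 0.7875 = 0.714286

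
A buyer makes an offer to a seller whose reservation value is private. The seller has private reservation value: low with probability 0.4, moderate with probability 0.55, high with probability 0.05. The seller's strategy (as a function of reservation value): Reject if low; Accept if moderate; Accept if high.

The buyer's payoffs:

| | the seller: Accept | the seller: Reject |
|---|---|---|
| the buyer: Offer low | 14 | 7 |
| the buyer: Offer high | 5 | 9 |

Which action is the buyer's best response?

Offer low

Compute the buyer's expected payoff for each action, taking the expectation over the seller's type.
E[Offer low] = 0.4·(7) + 0.55·(14) + 0.05·(14) = 11.2
E[Offer high] = 0.4·(9) + 0.55·(5) + 0.05·(5) = 6.6
Best response: Offer low (11.2 is the largest).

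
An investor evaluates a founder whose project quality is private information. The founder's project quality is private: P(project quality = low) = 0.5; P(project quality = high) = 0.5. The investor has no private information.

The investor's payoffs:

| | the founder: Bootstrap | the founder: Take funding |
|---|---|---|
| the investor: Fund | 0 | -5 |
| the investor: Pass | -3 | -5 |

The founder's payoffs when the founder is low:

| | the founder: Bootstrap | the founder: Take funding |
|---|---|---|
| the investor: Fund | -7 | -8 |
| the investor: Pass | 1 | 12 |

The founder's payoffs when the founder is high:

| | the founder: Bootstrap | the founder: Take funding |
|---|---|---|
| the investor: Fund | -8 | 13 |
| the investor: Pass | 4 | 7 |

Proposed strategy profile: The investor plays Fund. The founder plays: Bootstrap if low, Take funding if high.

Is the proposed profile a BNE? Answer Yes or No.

Yes

A profile is a BNE iff every type of every player is best-responding given beliefs about the other side.
The investor plays Fund: E[Fund] = 0.5·(0) + 0.5·(-5) = -2.5; E[Pass] = -4. Best-responding. ✓
The founder (project quality low), facing Fund: Bootstrap gives -7, Take funding gives -8. Proposed Bootstrap is best. ✓
The founder (project quality high), facing Fund: Bootstrap gives -8, Take funding gives 13. Proposed Take funding is best. ✓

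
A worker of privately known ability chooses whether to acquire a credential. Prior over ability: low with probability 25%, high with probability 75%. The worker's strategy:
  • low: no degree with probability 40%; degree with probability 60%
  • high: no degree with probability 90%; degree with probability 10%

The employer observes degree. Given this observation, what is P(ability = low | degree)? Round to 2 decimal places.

0.67

P(degree) = 0.25·0.6 + 0.75·0.1 = 0.225
P(low | degree) = (0.25·0.6) / 0.225 = 0.15 / 0.225 = 0.666667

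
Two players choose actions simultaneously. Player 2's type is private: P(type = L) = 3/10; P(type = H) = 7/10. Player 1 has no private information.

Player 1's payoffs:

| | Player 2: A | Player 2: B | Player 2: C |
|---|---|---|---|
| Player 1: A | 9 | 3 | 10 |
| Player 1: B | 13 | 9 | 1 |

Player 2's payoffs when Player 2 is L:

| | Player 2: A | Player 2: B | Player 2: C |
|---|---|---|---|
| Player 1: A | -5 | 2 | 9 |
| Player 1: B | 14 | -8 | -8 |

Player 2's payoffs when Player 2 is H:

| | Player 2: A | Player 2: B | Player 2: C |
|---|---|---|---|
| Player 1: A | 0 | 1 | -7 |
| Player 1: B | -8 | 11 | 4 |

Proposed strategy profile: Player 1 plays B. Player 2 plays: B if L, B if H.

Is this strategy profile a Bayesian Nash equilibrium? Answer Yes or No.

No

A profile is a BNE iff every type of every player is best-responding given beliefs about the other side.
Player 1 plays B: E[B] = 3/10·(9) + 7/10·(9) = 9; E[A] = 3. Best-responding. ✓
Player 2 (type L), facing B: A gives 14, B gives -8, C gives -8. Proposed B is not best — profitable deviation exists. ✗
Player 2 (type H), facing B: A gives -8, B gives 11, C gives 4. Proposed B is best. ✓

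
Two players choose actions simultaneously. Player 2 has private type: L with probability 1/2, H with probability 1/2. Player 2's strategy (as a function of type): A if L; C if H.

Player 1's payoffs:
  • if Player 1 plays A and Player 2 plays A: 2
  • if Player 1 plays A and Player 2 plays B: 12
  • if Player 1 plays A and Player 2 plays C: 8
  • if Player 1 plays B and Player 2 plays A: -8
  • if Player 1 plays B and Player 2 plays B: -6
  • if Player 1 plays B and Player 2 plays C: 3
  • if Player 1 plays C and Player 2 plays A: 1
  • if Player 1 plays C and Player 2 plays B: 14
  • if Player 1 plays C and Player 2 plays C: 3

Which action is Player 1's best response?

A

E[A] = 1/2·(2) + 1/2·(8) = 5
E[B] = 1/2·(-8) + 1/2·(3) = -5/2
E[C] = 1/2·(1) + 1/2·(3) = 2
Best response: A (5 is the largest).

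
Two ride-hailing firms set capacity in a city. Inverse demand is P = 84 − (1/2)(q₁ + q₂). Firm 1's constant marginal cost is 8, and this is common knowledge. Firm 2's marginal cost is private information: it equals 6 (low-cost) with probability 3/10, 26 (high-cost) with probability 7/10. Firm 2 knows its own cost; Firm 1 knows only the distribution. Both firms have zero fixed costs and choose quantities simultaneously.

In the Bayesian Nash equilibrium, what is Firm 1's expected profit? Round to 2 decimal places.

Type-c best response for Firm 2: q₂(c) = (84 − c) − q₁/2.
Firm 1 maximizes expected profit; its first-order condition is 84 − q₁ − (1/2)E[q₂] − 8 = 0.
Substituting E[q₂] and solving: E[c₂] = 20, so q₁ = (84 − 2·8 + 20)/(3/2) = 58.6667.
E[P] = 84 − (1/2)·(q₁ + E[q₂]) = 37.3333; Firm 1's expected profit = (E[P] − 8)·q₁ = (37.3333 − 8)·58.6667 = 1720.89.

1720.89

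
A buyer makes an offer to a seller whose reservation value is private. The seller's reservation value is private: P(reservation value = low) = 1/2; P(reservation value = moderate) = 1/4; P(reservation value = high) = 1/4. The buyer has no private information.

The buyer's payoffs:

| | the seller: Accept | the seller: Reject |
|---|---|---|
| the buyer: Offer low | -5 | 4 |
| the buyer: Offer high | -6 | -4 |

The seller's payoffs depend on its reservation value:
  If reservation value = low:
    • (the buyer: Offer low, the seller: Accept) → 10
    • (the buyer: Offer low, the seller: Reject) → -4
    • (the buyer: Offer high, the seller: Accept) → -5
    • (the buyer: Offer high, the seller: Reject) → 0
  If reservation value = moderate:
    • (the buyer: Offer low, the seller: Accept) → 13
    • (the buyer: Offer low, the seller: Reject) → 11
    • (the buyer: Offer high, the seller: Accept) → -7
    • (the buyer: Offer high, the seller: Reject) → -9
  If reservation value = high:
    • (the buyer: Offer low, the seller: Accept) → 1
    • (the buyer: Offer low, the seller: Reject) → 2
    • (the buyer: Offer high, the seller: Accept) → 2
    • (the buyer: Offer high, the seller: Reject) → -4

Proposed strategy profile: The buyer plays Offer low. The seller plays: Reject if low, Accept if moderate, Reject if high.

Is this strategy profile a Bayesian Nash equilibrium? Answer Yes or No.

No

A profile is a BNE iff every type of every player is best-responding given beliefs about the other side.
The buyer plays Offer low: E[Offer low] = 1/2·(4) + 1/4·(-5) + 1/4·(4) = 7/4; E[Offer high] = -9/2. Best-responding. ✓
The seller (reservation value low), facing Offer low: Accept gives 10, Reject gives -4. Proposed Reject is not best — profitable deviation exists. ✗
The seller (reservation value moderate), facing Offer low: Accept gives 13, Reject gives 11. Proposed Accept is best. ✓
The seller (reservation value high), facing Offer low: Accept gives 1, Reject gives 2. Proposed Reject is best. ✓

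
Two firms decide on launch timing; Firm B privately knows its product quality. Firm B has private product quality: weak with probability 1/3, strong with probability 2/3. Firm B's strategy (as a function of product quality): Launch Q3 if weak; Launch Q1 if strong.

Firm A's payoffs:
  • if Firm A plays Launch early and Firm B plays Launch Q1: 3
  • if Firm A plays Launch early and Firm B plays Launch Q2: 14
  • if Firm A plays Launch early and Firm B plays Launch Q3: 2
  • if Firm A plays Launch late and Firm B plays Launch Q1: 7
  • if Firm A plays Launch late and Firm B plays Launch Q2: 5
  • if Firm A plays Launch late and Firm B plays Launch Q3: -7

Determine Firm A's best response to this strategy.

E[Launch early] = 1/3·(2) + 2/3·(3) = 8/3
E[Launch late] = 1/3·(-7) + 2/3·(7) = 7/3
Best response: Launch early (8/3 is the largest).

Launch early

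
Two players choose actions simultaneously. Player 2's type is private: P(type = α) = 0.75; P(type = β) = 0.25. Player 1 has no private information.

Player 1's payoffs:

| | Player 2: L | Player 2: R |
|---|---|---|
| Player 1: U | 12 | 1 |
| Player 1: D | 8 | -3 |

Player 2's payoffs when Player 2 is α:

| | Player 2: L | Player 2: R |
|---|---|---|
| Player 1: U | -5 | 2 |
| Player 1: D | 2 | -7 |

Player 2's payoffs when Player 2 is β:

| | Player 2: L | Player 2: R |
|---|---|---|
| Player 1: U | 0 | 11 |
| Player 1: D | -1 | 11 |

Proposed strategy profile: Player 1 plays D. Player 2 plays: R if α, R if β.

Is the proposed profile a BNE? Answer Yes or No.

No

A profile is a BNE iff every type of every player is best-responding given beliefs about the other side.
Player 1 plays D: E[D] = 0.75·(-3) + 0.25·(-3) = -3; E[U] = 1. Not best-responding. ✗
Player 2 (type α), facing D: L gives 2, R gives -7. Proposed R is not best — profitable deviation exists. ✗
Player 2 (type β), facing D: L gives -1, R gives 11. Proposed R is best. ✓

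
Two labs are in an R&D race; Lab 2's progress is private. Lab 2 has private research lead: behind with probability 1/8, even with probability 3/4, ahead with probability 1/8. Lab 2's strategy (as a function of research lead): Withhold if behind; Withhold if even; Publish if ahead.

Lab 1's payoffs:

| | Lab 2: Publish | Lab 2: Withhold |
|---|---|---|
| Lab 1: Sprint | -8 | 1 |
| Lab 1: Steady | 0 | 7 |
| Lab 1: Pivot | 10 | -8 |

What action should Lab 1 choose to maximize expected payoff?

Steady

Compute Lab 1's expected payoff for each action, taking the expectation over Lab 2's type.
E[Sprint] = 1/8·(1) + 3/4·(1) + 1/8·(-8) = -1/8
E[Steady] = 1/8·(7) + 3/4·(7) + 1/8·(0) = 49/8
E[Pivot] = 1/8·(-8) + 3/4·(-8) + 1/8·(10) = -23/4
Best response: Steady (49/8 is the largest).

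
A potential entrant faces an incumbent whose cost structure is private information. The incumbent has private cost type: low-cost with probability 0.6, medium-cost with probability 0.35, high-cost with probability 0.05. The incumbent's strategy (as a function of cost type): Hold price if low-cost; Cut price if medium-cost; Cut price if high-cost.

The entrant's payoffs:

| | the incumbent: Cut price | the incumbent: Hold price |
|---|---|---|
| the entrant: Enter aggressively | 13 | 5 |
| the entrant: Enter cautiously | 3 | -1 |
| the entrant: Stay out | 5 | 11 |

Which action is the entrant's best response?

E[Enter aggressively] = 0.6·(5) + 0.35·(13) + 0.05·(13) = 8.2
E[Enter cautiously] = 0.6·(-1) + 0.35·(3) + 0.05·(3) = 0.6
E[Stay out] = 0.6·(11) + 0.35·(5) + 0.05·(5) = 8.6
Best response: Stay out (8.6 is the largest).

Stay out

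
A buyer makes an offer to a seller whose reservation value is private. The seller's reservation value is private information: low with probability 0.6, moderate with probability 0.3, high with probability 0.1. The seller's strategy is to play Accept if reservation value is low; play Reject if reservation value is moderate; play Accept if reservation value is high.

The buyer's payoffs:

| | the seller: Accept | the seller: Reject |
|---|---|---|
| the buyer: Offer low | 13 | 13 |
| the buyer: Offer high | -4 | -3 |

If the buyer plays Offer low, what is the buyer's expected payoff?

E[Offer low] = 0.6·13 + 0.3·13 + 0.1·13 = 7.8 + 3.9 + 1.3 = 13

13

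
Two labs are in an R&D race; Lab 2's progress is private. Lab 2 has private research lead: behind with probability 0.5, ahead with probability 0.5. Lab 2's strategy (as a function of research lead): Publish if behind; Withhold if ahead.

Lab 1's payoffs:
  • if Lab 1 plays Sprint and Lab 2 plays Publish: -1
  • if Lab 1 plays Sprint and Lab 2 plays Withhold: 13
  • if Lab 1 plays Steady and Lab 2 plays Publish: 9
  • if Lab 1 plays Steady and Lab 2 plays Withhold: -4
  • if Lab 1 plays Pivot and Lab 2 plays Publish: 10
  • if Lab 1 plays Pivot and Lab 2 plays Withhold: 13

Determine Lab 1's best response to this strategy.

E[Sprint] = 0.5·(-1) + 0.5·(13) = 6
E[Steady] = 0.5·(9) + 0.5·(-4) = 2.5
E[Pivot] = 0.5·(10) + 0.5·(13) = 11.5
Best response: Pivot (11.5 is the largest).

Pivot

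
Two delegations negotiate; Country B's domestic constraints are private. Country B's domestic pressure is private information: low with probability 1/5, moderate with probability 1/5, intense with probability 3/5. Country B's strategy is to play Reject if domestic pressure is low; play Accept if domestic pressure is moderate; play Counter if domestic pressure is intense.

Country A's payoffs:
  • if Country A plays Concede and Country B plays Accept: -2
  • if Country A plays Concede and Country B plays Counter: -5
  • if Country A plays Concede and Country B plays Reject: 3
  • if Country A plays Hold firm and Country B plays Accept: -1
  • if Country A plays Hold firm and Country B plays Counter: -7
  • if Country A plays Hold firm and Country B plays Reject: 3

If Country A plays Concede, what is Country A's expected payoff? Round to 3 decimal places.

-2.800

Take the expectation over Country B's domestic pressure, weighting each type's action by its prior probability.
E[Concede] = 1/5·3 + 1/5·(-2) + 3/5·(-5) = 3/5 + (-2/5) + (-3) = -14/5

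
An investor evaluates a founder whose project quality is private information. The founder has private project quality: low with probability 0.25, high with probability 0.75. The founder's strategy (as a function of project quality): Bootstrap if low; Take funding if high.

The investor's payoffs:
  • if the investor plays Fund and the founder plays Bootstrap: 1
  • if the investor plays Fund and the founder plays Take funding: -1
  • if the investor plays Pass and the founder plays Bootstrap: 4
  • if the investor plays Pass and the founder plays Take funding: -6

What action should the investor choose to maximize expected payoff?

E[Fund] = 0.25·(1) + 0.75·(-1) = -0.5
E[Pass] = 0.25·(4) + 0.75·(-6) = -3.5
Best response: Fund (-0.5 is the largest).

Fund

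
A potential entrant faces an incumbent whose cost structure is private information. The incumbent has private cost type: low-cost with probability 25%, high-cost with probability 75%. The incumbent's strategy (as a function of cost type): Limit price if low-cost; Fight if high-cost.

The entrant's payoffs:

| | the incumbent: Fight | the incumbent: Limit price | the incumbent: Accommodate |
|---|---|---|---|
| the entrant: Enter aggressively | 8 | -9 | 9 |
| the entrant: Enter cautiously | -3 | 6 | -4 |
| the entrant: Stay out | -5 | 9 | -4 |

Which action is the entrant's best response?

Enter aggressively

E[Enter aggressively] = 0.25·(-9) + 0.75·(8) = 3.75
E[Enter cautiously] = 0.25·(6) + 0.75·(-3) = -0.75
E[Stay out] = 0.25·(9) + 0.75·(-5) = -1.5
Best response: Enter aggressively (3.75 is the largest).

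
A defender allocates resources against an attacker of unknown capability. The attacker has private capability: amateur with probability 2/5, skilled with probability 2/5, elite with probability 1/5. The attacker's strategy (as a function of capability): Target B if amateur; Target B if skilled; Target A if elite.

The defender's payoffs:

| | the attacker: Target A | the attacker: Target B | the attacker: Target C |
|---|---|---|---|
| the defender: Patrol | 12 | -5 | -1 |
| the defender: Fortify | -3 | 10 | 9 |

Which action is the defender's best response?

Compute the defender's expected payoff for each action, taking the expectation over the attacker's type.
E[Patrol] = 2/5·(-5) + 2/5·(-5) + 1/5·(12) = -8/5
E[Fortify] = 2/5·(10) + 2/5·(10) + 1/5·(-3) = 37/5
Best response: Fortify (37/5 is the largest).

Fortify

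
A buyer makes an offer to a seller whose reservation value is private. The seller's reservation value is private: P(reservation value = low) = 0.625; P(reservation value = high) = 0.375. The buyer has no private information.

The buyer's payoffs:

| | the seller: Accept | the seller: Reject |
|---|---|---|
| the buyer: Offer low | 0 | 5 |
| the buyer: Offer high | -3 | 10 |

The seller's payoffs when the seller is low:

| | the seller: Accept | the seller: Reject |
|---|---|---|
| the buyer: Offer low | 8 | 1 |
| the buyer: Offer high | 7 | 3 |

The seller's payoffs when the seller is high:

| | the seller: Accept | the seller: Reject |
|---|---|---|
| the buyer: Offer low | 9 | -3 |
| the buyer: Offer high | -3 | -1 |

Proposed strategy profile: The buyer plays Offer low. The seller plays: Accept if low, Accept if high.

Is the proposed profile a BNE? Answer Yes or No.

The buyer plays Offer low: E[Offer low] = 0.625·(0) + 0.375·(0) = 0; E[Offer high] = -3. Best-responding. ✓
The seller (reservation value low), facing Offer low: Accept gives 8, Reject gives 1. Proposed Accept is best. ✓
The seller (reservation value high), facing Offer low: Accept gives 9, Reject gives -3. Proposed Accept is best. ✓

Yes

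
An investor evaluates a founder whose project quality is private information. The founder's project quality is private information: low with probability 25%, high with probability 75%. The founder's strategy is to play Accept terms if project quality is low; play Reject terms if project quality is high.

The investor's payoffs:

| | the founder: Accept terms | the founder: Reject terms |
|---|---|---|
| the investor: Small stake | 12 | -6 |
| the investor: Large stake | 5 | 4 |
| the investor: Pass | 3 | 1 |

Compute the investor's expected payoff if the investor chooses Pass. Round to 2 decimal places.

E[Pass] = 0.25·3 + 0.75·1 = 0.75 + 0.75 = 1.5

1.50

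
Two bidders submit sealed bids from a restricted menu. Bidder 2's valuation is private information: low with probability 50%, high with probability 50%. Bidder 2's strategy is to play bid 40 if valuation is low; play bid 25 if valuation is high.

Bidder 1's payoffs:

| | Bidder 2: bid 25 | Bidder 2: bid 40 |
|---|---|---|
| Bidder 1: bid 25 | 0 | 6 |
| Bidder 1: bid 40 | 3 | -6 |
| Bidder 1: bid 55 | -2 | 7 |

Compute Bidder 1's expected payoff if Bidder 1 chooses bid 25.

3

E[bid 25] = 0.5·6 + 0.5·0 = 3 + 0 = 3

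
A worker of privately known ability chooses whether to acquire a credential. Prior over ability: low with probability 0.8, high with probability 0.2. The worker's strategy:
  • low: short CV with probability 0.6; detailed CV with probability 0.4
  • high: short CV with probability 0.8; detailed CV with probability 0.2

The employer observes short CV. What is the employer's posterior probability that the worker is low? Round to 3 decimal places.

P(short CV) = 0.8·0.6 + 0.2·0.8 = 0.64
P(low | short CV) = (0.8·0.6) / 0.64 = 0.48 / 0.64 = 0.75

0.750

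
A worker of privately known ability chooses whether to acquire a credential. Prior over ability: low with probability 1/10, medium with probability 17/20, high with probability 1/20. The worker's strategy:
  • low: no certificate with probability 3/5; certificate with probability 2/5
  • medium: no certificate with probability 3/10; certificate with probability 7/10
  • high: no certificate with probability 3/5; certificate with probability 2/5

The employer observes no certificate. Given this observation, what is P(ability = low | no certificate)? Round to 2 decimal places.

0.17

P(no certificate) = (1/10)·(3/5) + (17/20)·(3/10) + (1/20)·(3/5) = 69/200
P(low | no certificate) = ((1/10)·(3/5)) / (69/200) = (3/50) / (69/200) = 4/23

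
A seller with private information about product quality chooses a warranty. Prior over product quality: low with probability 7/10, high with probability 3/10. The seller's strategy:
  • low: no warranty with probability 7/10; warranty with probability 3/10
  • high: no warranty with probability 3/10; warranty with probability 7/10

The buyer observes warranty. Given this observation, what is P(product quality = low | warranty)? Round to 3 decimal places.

P(warranty) = (7/10)·(3/10) + (3/10)·(7/10) = 21/50
P(low | warranty) = ((7/10)·(3/10)) / (21/50) = (21/100) / (21/50) = 1/2

0.500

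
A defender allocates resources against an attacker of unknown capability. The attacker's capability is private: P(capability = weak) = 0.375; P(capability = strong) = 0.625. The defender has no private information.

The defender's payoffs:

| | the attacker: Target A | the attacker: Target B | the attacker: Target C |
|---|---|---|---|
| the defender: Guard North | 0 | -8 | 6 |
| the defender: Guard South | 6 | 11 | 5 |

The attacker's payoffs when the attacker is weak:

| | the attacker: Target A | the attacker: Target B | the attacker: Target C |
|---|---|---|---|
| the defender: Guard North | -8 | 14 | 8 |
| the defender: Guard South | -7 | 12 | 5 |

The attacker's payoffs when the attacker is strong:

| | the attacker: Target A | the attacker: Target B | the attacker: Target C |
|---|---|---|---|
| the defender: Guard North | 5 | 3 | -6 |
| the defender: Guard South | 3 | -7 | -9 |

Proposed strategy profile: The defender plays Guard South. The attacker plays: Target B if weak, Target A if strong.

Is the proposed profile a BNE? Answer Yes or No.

Yes

The defender plays Guard South: E[Guard South] = 0.375·(11) + 0.625·(6) = 7.875; E[Guard North] = -3. Best-responding. ✓
The attacker (capability weak), facing Guard South: Target A gives -7, Target B gives 12, Target C gives 5. Proposed Target B is best. ✓
The attacker (capability strong), facing Guard South: Target A gives 3, Target B gives -7, Target C gives -9. Proposed Target A is best. ✓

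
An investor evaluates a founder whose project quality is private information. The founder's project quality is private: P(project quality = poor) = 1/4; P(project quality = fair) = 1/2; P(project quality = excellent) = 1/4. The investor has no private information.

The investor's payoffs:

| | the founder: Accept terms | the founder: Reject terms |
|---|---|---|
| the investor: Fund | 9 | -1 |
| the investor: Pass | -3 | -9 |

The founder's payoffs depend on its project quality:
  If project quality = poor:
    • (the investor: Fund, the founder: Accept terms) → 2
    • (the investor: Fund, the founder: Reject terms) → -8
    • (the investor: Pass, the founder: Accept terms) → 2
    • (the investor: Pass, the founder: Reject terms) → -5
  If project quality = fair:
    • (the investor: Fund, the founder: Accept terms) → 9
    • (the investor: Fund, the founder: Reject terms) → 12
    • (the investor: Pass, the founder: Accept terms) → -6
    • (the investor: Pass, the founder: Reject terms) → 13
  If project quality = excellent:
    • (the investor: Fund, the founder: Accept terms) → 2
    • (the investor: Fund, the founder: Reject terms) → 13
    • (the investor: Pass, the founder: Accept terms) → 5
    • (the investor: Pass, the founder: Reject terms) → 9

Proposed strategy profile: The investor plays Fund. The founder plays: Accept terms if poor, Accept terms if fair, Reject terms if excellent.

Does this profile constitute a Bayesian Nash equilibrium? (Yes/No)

The investor plays Fund: E[Fund] = 1/4·(9) + 1/2·(9) + 1/4·(-1) = 13/2; E[Pass] = -9/2. Best-responding. ✓
The founder (project quality poor), facing Fund: Accept terms gives 2, Reject terms gives -8. Proposed Accept terms is best. ✓
The founder (project quality fair), facing Fund: Accept terms gives 9, Reject terms gives 12. Proposed Accept terms is not best — profitable deviation exists. ✗
The founder (project quality excellent), facing Fund: Accept terms gives 2, Reject terms gives 13. Proposed Reject terms is best. ✓

No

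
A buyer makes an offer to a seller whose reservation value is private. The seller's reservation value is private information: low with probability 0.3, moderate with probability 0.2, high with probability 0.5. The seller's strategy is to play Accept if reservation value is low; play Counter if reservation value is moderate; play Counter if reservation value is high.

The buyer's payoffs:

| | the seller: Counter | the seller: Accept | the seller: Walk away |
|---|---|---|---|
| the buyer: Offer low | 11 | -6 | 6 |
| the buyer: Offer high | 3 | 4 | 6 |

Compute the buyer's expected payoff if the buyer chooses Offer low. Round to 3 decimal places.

E[Offer low] = 0.3·(-6) + 0.2·11 + 0.5·11 = (-1.8) + 2.2 + 5.5 = 5.9

5.900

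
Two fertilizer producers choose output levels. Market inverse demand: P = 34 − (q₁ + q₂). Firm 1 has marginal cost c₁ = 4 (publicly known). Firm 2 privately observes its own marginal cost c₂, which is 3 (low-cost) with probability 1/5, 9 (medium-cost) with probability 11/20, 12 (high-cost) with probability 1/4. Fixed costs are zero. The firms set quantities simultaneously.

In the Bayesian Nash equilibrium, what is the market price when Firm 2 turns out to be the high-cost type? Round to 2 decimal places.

Firm 2 with cost c maximizes (34 − (q₁+q₂) − c)·q₂, giving q₂(c) = (34 − c − q₁)/2.
E[c₂] = 1/5·3 + 11/20·9 + 1/4·12 = 8.55
Firm 1's FOC against E[q₂] yields q₁ = (34 − 2·4 + E[c₂])/3 = (34 − 8 + 8.55)/3 = 11.5167.
q₂(high-cost) = 5.24167, so P = 34 − (11.5167 + 5.24167) = 17.2417.

17.24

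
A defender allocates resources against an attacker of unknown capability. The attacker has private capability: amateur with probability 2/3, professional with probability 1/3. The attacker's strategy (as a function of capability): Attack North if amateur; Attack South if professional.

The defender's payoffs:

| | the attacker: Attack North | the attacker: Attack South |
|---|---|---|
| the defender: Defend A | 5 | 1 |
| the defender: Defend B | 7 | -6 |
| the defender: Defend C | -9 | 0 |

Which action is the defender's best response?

E[Defend A] = 2/3·(5) + 1/3·(1) = 11/3
E[Defend B] = 2/3·(7) + 1/3·(-6) = 8/3
E[Defend C] = 2/3·(-9) + 1/3·(0) = -6
Best response: Defend A (11/3 is the largest).

Defend A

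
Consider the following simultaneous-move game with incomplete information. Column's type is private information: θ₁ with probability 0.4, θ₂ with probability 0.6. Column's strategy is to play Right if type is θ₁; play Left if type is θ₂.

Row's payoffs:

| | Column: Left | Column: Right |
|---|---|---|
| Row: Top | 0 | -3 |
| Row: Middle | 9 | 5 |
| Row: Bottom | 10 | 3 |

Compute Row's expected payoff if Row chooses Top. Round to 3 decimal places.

E[Top] = 0.4·(-3) + 0.6·0 = (-1.2) + 0 = -1.2

-1.200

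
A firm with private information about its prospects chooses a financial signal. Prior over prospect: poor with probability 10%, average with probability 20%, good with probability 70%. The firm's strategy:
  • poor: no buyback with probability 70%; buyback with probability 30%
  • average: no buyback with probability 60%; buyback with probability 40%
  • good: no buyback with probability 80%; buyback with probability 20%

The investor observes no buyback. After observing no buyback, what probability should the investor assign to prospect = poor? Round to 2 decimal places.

Apply Bayes' rule using the sender's strategy as the likelihood.
P(no buyback) = 0.1·0.7 + 0.2·0.6 + 0.7·0.8 = 0.75
P(poor | no buyback) = (0.1·0.7) / 0.75 = 0.07 / 0.75 = 0.0933333

0.09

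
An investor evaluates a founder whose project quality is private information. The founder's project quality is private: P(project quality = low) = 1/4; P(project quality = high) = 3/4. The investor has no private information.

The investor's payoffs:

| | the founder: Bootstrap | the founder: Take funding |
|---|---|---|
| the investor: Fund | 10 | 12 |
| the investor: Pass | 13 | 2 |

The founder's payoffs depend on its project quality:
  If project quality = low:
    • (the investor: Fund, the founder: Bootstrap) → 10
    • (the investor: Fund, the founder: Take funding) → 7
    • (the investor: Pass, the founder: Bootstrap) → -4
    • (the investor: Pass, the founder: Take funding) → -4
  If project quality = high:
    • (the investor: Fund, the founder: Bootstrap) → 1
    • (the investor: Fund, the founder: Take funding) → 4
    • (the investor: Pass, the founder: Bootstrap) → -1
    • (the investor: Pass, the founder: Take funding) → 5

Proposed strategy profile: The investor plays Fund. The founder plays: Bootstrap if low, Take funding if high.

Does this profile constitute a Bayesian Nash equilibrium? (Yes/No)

The investor plays Fund: E[Fund] = 1/4·(10) + 3/4·(12) = 23/2; E[Pass] = 19/4. Best-responding. ✓
The founder (project quality low), facing Fund: Bootstrap gives 10, Take funding gives 7. Proposed Bootstrap is best. ✓
The founder (project quality high), facing Fund: Bootstrap gives 1, Take funding gives 4. Proposed Take funding is best. ✓

Yes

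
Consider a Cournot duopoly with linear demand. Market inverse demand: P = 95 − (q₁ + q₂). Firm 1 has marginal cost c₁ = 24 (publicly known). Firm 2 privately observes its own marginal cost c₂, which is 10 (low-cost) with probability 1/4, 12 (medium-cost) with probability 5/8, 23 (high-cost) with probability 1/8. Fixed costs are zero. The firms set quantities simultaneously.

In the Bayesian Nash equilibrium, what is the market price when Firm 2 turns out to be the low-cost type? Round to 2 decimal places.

Each type of Firm 2 best-responds to q₁; Firm 1 best-responds to the expected q₂ over Firm 2's types.
Firm 2 with cost c maximizes (95 − (q₁+q₂) − c)·q₂, giving q₂(c) = (95 − c − q₁)/2.
E[c₂] = 1/4·10 + 5/8·12 + 1/8·23 = 12.875
Firm 1's FOC against E[q₂] yields q₁ = (95 − 2·24 + E[c₂])/3 = (95 − 48 + 12.875)/3 = 19.9583.
q₂(low-cost) = 32.5208, so P = 95 − (19.9583 + 32.5208) = 42.5208.

42.52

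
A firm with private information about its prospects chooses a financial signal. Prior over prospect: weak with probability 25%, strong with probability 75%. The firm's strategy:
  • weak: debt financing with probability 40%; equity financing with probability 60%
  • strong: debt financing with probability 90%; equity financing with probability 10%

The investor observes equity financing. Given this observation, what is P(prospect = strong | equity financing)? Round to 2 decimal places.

0.33

P(equity financing) = 0.25·0.6 + 0.75·0.1 = 0.225
P(strong | equity financing) = (0.75·0.1) / 0.225 = 0.075 / 0.225 = 0.333333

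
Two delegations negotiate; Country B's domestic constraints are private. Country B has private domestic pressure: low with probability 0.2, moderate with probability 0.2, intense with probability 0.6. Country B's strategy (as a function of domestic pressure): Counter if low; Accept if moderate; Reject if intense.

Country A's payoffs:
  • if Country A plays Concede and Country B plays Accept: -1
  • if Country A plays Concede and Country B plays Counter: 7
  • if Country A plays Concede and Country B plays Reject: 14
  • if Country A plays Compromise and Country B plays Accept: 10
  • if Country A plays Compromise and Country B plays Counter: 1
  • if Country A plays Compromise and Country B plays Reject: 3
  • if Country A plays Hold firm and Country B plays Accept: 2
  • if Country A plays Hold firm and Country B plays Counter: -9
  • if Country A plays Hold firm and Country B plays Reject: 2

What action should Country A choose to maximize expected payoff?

Compute Country A's expected payoff for each action, taking the expectation over Country B's type.
E[Concede] = 0.2·(7) + 0.2·(-1) + 0.6·(14) = 9.6
E[Compromise] = 0.2·(1) + 0.2·(10) + 0.6·(3) = 4
E[Hold firm] = 0.2·(-9) + 0.2·(2) + 0.6·(2) = -0.2
Best response: Concede (9.6 is the largest).

Concede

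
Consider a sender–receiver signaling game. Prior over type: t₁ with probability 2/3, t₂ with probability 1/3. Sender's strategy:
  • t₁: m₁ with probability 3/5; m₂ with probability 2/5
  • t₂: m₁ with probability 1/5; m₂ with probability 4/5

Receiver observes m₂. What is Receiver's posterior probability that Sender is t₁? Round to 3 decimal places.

0.500

Apply Bayes' rule using the sender's strategy as the likelihood.
P(m₂) = (2/3)·(2/5) + (1/3)·(4/5) = 8/15
P(t₁ | m₂) = ((2/3)·(2/5)) / (8/15) = (4/15) / (8/15) = 1/2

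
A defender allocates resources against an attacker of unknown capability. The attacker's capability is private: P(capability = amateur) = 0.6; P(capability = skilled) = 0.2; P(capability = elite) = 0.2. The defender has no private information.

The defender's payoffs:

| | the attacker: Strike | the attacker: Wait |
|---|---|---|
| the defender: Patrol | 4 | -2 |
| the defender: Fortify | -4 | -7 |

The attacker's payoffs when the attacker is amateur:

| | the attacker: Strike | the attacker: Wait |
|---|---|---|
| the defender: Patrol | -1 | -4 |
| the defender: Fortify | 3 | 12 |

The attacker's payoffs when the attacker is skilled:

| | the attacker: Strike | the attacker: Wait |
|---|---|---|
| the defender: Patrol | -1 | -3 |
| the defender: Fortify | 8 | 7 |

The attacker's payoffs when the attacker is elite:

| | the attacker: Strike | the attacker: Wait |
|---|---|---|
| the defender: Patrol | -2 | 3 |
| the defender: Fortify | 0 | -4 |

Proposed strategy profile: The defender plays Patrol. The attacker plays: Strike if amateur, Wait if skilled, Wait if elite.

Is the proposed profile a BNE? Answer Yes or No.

No

A profile is a BNE iff every type of every player is best-responding given beliefs about the other side.
The defender plays Patrol: E[Patrol] = 0.6·(4) + 0.2·(-2) + 0.2·(-2) = 1.6; E[Fortify] = -5.2. Best-responding. ✓
The attacker (capability amateur), facing Patrol: Strike gives -1, Wait gives -4. Proposed Strike is best. ✓
The attacker (capability skilled), facing Patrol: Strike gives -1, Wait gives -3. Proposed Wait is not best — profitable deviation exists. ✗
The attacker (capability elite), facing Patrol: Strike gives -2, Wait gives 3. Proposed Wait is best. ✓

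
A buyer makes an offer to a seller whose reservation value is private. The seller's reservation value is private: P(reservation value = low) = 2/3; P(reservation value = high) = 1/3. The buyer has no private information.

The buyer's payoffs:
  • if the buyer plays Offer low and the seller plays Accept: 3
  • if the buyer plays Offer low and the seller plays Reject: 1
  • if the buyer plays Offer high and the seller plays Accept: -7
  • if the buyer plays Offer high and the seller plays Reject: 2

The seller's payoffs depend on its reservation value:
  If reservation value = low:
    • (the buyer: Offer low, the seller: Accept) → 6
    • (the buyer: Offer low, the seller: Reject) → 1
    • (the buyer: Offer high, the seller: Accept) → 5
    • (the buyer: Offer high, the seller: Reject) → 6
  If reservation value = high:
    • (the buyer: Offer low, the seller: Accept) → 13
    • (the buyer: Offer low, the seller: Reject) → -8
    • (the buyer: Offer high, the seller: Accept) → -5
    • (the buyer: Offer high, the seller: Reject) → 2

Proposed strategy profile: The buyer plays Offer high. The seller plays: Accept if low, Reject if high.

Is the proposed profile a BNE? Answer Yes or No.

No

The buyer plays Offer high: E[Offer high] = 2/3·(-7) + 1/3·(2) = -4; E[Offer low] = 7/3. Not best-responding. ✗
The seller (reservation value low), facing Offer high: Accept gives 5, Reject gives 6. Proposed Accept is not best — profitable deviation exists. ✗
The seller (reservation value high), facing Offer high: Accept gives -5, Reject gives 2. Proposed Reject is best. ✓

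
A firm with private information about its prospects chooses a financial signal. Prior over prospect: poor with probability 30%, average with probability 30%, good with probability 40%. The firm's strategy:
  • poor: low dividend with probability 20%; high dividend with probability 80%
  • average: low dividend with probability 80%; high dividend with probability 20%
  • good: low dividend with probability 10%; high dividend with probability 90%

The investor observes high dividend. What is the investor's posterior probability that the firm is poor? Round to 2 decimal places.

0.36

P(high dividend) = 0.3·0.8 + 0.3·0.2 + 0.4·0.9 = 0.66
P(poor | high dividend) = (0.3·0.8) / 0.66 = 0.24 / 0.66 = 0.363636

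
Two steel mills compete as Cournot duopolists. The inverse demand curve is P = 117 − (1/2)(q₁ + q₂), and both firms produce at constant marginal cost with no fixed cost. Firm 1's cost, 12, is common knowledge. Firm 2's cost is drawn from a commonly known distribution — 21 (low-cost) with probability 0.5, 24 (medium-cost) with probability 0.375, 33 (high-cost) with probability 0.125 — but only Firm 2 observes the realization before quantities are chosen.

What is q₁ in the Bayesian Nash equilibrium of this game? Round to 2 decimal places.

77.75

Firm 2 with cost c maximizes (117 − (1/2)(q₁+q₂) − c)·q₂, giving q₂(c) = (117 − c − (1/2)q₁).
E[c₂] = 0.5·21 + 0.375·24 + 0.125·33 = 23.625
Firm 1's FOC against E[q₂] yields q₁ = (117 − 2·12 + E[c₂])/(3/2) = (117 − 24 + 23.625)/(3/2) = 77.75.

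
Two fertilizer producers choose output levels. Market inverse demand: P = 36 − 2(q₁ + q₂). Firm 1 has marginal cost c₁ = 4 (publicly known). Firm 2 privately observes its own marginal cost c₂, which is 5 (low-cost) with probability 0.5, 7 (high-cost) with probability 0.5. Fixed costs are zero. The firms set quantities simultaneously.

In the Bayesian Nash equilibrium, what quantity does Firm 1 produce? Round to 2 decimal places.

5.67

Type-c best response for Firm 2: q₂(c) = (36 − c)/4 − q₁/2.
Firm 1 maximizes expected profit; its first-order condition is 36 − 4q₁ − 2E[q₂] − 4 = 0.
Substituting E[q₂] and solving: E[c₂] = 6, so q₁ = (36 − 2·4 + 6)/6 = 5.66667.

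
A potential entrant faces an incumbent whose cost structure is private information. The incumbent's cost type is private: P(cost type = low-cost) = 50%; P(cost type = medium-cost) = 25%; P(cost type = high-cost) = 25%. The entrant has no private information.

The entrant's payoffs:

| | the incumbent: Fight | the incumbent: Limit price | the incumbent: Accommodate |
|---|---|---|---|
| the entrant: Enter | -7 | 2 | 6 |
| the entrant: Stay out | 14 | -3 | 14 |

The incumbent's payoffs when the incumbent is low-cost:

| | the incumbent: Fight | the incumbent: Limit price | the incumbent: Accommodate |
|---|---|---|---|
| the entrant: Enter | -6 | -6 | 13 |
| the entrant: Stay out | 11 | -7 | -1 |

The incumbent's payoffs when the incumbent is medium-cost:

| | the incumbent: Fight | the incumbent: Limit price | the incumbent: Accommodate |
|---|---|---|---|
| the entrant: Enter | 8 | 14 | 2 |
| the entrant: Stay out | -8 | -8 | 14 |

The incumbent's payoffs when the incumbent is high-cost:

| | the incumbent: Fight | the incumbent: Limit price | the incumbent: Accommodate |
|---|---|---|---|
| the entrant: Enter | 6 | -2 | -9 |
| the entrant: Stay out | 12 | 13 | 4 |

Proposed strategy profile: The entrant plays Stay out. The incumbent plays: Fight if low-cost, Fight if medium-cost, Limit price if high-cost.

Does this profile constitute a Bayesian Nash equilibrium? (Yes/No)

No

The entrant plays Stay out: E[Stay out] = 0.5·(14) + 0.25·(14) + 0.25·(-3) = 9.75; E[Enter] = -4.75. Best-responding. ✓
The incumbent (cost type low-cost), facing Stay out: Fight gives 11, Limit price gives -7, Accommodate gives -1. Proposed Fight is best. ✓
The incumbent (cost type medium-cost), facing Stay out: Fight gives -8, Limit price gives -8, Accommodate gives 14. Proposed Fight is not best — profitable deviation exists. ✗
The incumbent (cost type high-cost), facing Stay out: Fight gives 12, Limit price gives 13, Accommodate gives 4. Proposed Limit price is best. ✓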